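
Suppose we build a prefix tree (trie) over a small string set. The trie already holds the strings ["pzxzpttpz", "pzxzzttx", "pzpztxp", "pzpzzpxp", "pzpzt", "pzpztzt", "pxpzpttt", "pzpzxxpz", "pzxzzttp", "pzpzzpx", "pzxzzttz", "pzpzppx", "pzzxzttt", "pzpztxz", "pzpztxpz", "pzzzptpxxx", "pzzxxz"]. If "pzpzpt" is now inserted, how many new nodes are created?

Walking "pzpzpt" from the root, the first 5 characters ("pzpzp") follow existing edges; "t" is the first miss.
Each of the 1 remaining characters creates one node.

1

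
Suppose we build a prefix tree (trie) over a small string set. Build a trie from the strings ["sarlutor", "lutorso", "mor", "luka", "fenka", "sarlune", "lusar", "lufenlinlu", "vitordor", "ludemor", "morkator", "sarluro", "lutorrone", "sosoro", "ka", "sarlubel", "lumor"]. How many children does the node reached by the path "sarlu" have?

4

The children of the "sarlu" node are the distinct next characters among strings starting with "sarlu".
Characters that immediately follow "sarlu" among the stored strings: {b, n, r, t}.
That node has 4 child edges.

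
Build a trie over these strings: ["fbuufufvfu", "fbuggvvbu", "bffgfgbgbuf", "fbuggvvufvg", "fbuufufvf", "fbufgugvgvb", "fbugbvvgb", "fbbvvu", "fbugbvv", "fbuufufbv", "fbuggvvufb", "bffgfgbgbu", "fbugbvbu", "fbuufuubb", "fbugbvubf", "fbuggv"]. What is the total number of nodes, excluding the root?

59

Count nodes per top-level branch (shared prefixes stored once):
  'b'-branch (bffgfgbgbu, bffgfgbgbuf): 11 nodes
  'f'-branch (fbbvvu, fbufgugvgvb, fbugbvbu, fbugbvubf, fbugbvv, fbugbvvgb, fbuggv, fbuggvvbu, fbuggvvufb, fbuggvvufvg, fbuufufbv, fbuufufvf, fbuufufvfu, fbuufuubb): 48 nodes
Sum: 59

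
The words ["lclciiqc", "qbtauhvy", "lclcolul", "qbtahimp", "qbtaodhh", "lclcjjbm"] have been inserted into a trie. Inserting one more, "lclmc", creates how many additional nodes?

2

"lcl" is already a path in the trie; the remaining "mc" must be added.
Each of the 2 remaining characters creates one node.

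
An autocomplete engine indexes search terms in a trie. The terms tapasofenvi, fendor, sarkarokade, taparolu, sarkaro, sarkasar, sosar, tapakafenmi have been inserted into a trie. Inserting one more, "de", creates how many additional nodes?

2

No existing word starts with "d", so every character of "de" needs a new node.
2 − 0 = 2 new nodes.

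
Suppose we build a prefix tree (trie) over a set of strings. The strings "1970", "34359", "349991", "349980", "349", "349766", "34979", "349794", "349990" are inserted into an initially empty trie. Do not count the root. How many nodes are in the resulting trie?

Count nodes per top-level branch (shared prefixes stored once):
  '1'-branch (1970): 4 nodes
  '3'-branch (34359, 349, 349766, 34979, 349794, 349980, 349990, 349991): 17 nodes
Sum: 21

21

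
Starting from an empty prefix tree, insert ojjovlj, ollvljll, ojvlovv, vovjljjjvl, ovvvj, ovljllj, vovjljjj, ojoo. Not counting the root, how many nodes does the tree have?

40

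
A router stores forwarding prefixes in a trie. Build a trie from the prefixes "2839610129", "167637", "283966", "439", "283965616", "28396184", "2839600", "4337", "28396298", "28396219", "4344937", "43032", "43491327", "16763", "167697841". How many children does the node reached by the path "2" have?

1

Follow the path "2" to its node, then look at its outgoing edges.
Distinct next characters after "2": 8.
That node has 1 child edge.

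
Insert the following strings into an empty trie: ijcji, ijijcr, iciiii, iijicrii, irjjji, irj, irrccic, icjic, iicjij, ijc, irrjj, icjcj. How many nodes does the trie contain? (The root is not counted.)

Count nodes per top-level branch (shared prefixes stored once):
  'i'-branch (iciiii, icjcj, icjic, iicjij, iijicrii, ijc, ijcji, ijijcr, irj, irjjji, irrccic, irrjj): 42 nodes
Sum: 42

42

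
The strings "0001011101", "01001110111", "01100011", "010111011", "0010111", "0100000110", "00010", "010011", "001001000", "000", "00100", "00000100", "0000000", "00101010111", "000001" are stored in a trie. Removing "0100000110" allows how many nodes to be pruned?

Walk "0100000110" from the leaf back toward the root, removing each node that no remaining word uses.
The suffix "000110" (6 nodes) is used only by "0100000110"; the node for "0100" still has the child "1", so pruning stops there.
Nodes removed: 6

6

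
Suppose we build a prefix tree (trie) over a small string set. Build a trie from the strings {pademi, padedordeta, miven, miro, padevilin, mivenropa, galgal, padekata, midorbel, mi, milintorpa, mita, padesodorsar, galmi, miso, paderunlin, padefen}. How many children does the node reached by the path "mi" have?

6

The children of the "mi" node are the distinct next characters among strings starting with "mi".
Characters that immediately follow "mi" among the stored strings: {d, l, r, s, t, v}.
That node has 6 child edges.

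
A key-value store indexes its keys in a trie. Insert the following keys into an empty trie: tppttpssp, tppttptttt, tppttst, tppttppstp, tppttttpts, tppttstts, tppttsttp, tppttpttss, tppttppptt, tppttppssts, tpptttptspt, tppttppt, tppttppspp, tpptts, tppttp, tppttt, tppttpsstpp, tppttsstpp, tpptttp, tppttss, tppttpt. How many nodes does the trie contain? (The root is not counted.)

50

Insert word by word; a character creates a node only if that edge doesn't already exist:
  "tppttpssp" → 9 new (t, p, p, t, t, p, s, s, p)
  "tppttptttt" → prefix "tppttp" already present; 4 new (t, t, t, t)
  "tppttst" → prefix "tpptt" already present; 2 new (s, t)
  "tppttppstp" → prefix "tppttp" already present; 4 new (p, s, t, p)
  "tppttttpts" → prefix "tpptt" already present; 5 new (t, t, p, t, s)
  "tppttstts" → prefix "tppttst" already present; 2 new (t, s)
  "tppttsttp" → prefix "tppttstt" already present; 1 new (p)
  "tppttpttss" → prefix "tppttptt" already present; 2 new (s, s)
  "tppttppptt" → prefix "tppttpp" already present; 3 new (p, t, t)
  "tppttppssts" → prefix "tppttpps" already present; 3 new (s, t, s)
  "tpptttptspt" → prefix "tppttt" already present; 5 new (p, t, s, p, t)
  "tppttppt" → prefix "tppttpp" already present; 1 new (t)
  "tppttppspp" → prefix "tppttpps" already present; 2 new (p, p)
  "tpptts" → prefix "tpptts" already present; 0 new (none)
  "tppttp" → prefix "tppttp" already present; 0 new (none)
  "tppttt" → prefix "tppttt" already present; 0 new (none)
  "tppttpsstpp" → prefix "tppttpss" already present; 3 new (t, p, p)
  "tppttsstpp" → prefix "tpptts" already present; 4 new (s, t, p, p)
  "tpptttp" → prefix "tpptttp" already present; 0 new (none)
  "tppttss" → prefix "tppttss" already present; 0 new (none)
  "tppttpt" → prefix "tppttpt" already present; 0 new (none)
Total nodes = 9 + 4 + 2 + 4 + 5 + 2 + 1 + 2 + 3 + 3 + 5 + 1 + 2 + 0 + 0 + 0 + 3 + 4 + 0 + 0 + 0 = 50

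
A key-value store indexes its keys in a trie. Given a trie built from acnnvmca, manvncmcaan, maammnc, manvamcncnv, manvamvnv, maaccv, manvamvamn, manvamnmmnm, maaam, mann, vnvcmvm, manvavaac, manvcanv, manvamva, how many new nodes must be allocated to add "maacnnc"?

3

The longest prefix of "maacnnc" already in the trie is "maac" (length 4).
Each of the 3 remaining characters creates one node.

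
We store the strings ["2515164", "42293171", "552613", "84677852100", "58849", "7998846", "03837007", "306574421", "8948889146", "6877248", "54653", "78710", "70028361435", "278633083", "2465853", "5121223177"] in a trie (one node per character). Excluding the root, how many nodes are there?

117

For each word, the new-node count is its length minus the longest prefix already in the trie:
  "2515164" → 7 new (2, 5, 1, 5, 1, 6, 4)
  "42293171" → 8 new (4, 2, 2, 9, 3, 1, 7, 1)
  "552613" → 6 new (5, 5, 2, 6, 1, 3)
  "84677852100" → 11 new (8, 4, 6, 7, 7, 8, 5, 2, 1, 0, 0)
  "58849" → prefix "5" already present; 4 new (8, 8, 4, 9)
  "7998846" → 7 new (7, 9, 9, 8, 8, 4, 6)
  "03837007" → 8 new (0, 3, 8, 3, 7, 0, 0, 7)
  "306574421" → 9 new (3, 0, 6, 5, 7, 4, 4, 2, 1)
  "8948889146" → prefix "8" already present; 9 new (9, 4, 8, 8, 8, 9, 1, 4, 6)
  "6877248" → 7 new (6, 8, 7, 7, 2, 4, 8)
  "54653" → prefix "5" already present; 4 new (4, 6, 5, 3)
  "78710" → prefix "7" already present; 4 new (8, 7, 1, 0)
  "70028361435" → prefix "7" already present; 10 new (0, 0, 2, 8, 3, 6, 1, 4, 3, 5)
  "278633083" → prefix "2" already present; 8 new (7, 8, 6, 3, 3, 0, 8, 3)
  "2465853" → prefix "2" already present; 6 new (4, 6, 5, 8, 5, 3)
  "5121223177" → prefix "5" already present; 9 new (1, 2, 1, 2, 2, 3, 1, 7, 7)
Total nodes = 7 + 8 + 6 + 11 + 4 + 7 + 8 + 9 + 9 + 7 + 4 + 4 + 10 + 8 + 6 + 9 = 117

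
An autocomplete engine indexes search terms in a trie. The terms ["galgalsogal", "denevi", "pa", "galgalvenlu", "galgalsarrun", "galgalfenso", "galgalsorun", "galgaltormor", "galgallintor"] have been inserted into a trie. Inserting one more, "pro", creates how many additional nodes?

2

Walking "pro" from the root, the first 1 characters ("p") follow existing edges; "r" is the first miss.
New nodes needed: |"pro"| − 1 = 3 − 1 = 2.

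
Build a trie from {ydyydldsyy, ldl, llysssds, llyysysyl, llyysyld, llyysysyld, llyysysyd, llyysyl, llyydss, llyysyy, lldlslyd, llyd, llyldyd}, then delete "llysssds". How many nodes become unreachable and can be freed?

5

After clearing the end-marker at "llysssds", prune upward until reaching a node still needed by another word.
The suffix "sssds" (5 nodes) is used only by "llysssds"; the node for "lly" still has the child "y", so pruning stops there.
Nodes removed: 5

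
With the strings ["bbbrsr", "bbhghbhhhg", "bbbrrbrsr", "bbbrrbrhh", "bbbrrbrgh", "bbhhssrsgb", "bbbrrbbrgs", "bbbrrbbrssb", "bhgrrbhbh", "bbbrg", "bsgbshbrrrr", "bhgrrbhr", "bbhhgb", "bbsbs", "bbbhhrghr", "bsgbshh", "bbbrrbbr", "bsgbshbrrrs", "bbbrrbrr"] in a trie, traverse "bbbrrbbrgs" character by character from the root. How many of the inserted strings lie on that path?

2

Traverse "bbbrrbbrgs" character by character; count nodes along the way that are marked as word ends.
Prefixes of the query that are stored words: "bbbrrbbr", "bbbrrbbrgs"
Count: 2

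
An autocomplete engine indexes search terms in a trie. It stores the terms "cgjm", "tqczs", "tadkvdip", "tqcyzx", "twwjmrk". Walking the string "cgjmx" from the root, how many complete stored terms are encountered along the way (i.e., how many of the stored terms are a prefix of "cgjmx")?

1

Traverse "cgjmx" character by character; count nodes along the way that are marked as word ends.
Prefixes of the query that are stored words: "cgjm"
Count: 1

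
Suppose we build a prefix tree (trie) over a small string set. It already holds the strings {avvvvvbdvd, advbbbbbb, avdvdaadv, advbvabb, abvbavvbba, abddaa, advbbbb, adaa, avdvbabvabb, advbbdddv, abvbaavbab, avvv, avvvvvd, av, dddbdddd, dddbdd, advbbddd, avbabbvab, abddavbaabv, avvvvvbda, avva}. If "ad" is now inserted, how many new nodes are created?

Every character of "ad" already lies on an existing path (it is a prefix of some stored word).
No new nodes are needed: 0.

0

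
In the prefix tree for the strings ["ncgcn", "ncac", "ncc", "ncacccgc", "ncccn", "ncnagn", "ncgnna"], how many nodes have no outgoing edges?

5

Leaves are exactly the stored words that no other stored word extends.
Those words: "ncacccgc", "ncccn", "ncgcn", "ncgnna", "ncnagn"
Leaf count: 5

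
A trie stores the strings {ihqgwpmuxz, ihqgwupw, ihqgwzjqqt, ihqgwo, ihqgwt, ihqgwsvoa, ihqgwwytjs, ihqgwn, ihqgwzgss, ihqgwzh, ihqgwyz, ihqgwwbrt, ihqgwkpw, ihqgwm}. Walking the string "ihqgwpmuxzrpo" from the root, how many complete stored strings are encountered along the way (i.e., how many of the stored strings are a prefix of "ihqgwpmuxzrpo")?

1

Traverse "ihqgwpmuxzrpo" character by character; count nodes along the way that are marked as word ends.
Prefixes of the query that are stored words: "ihqgwpmuxz"
Count: 1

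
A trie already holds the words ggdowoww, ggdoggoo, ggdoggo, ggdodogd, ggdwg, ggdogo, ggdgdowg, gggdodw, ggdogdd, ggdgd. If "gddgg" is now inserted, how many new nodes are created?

The longest prefix of "gddgg" already in the trie is "g" (length 1).
So 5 − 1 = 4 new nodes.

4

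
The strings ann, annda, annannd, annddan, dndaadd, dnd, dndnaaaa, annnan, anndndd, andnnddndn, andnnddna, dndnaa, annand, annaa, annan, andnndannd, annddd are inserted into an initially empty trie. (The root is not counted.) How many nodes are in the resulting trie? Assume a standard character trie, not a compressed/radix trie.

Insert word by word; a character creates a node only if that edge doesn't already exist:
  "ann" → 3 new (a, n, n)
  "annda" → prefix "ann" already present; 2 new (d, a)
  "annannd" → prefix "ann" already present; 4 new (a, n, n, d)
  "annddan" → prefix "annd" already present; 3 new (d, a, n)
  "dndaadd" → 7 new (d, n, d, a, a, d, d)
  "dnd" → prefix "dnd" already present; 0 new (none)
  "dndnaaaa" → prefix "dnd" already present; 5 new (n, a, a, a, a)
  "annnan" → prefix "ann" already present; 3 new (n, a, n)
  "anndndd" → prefix "annd" already present; 3 new (n, d, d)
  "andnnddndn" → prefix "an" already present; 8 new (d, n, n, d, d, n, d, n)
  "andnnddna" → prefix "andnnddn" already present; 1 new (a)
  "dndnaa" → prefix "dndnaa" already present; 0 new (none)
  "annand" → prefix "annan" already present; 1 new (d)
  "annaa" → prefix "anna" already present; 1 new (a)
  "annan" → prefix "annan" already present; 0 new (none)
  "andnndannd" → prefix "andnnd" already present; 4 new (a, n, n, d)
  "annddd" → prefix "anndd" already present; 1 new (d)
Total nodes = 3 + 2 + 4 + 3 + 7 + 0 + 5 + 3 + 3 + 8 + 1 + 0 + 1 + 1 + 0 + 4 + 1 = 46

46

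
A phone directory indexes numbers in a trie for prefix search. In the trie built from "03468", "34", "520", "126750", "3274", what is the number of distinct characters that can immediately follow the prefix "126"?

1

Walk "126" from the root, arriving at one node.
Distinct next characters after "126": 7.
That node has 1 child edge.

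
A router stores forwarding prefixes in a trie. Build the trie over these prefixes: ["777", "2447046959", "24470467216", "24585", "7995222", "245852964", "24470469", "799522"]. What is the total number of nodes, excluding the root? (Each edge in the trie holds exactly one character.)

30

Count nodes per top-level branch (shared prefixes stored once):
  '2'-branch (24470467216, 24470469, 2447046959, 24585, 245852964): 21 nodes
  '7'-branch (777, 799522, 7995222): 9 nodes
Sum: 30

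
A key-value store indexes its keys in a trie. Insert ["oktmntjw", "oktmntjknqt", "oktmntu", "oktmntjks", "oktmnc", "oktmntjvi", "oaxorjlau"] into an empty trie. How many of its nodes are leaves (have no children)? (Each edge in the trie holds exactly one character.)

7

A leaf is a node with no children — equivalently, the end of a word that is not a proper prefix of any other stored word.
Those words: "oaxorjlau", "oktmnc", "oktmntjknqt", "oktmntjks", "oktmntjvi", "oktmntjw", "oktmntu"
Leaf count: 7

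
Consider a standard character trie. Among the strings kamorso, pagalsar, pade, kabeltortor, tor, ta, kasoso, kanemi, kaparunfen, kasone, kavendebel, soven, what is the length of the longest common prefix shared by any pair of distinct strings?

Equivalently: take the maximum, over all pairs, of their longest common prefix length.
e.g. "kasone" and "kasoso" share the prefix "kaso" of length 4; no pair shares a longer one.
Longest shared-prefix length: 4

4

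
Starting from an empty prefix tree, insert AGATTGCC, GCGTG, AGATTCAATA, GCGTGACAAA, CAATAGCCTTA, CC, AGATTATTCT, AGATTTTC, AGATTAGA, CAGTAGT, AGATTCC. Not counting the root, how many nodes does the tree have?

Insert word by word; a character creates a node only if that edge doesn't already exist:
  "AGATTGCC" → 8 new (A, G, A, T, T, G, C, C)
  "GCGTG" → 5 new (G, C, G, T, G)
  "AGATTCAATA" → prefix "AGATT" already present; 5 new (C, A, A, T, A)
  "GCGTGACAAA" → prefix "GCGTG" already present; 5 new (A, C, A, A, A)
  "CAATAGCCTTA" → 11 new (C, A, A, T, A, G, C, C, T, T, A)
  "CC" → prefix "C" already present; 1 new (C)
  "AGATTATTCT" → prefix "AGATT" already present; 5 new (A, T, T, C, T)
  "AGATTTTC" → prefix "AGATT" already present; 3 new (T, T, C)
  "AGATTAGA" → prefix "AGATTA" already present; 2 new (G, A)
  "CAGTAGT" → prefix "CA" already present; 5 new (G, T, A, G, T)
  "AGATTCC" → prefix "AGATTC" already present; 1 new (C)
Total nodes = 8 + 5 + 5 + 5 + 11 + 1 + 5 + 3 + 2 + 5 + 1 = 51

51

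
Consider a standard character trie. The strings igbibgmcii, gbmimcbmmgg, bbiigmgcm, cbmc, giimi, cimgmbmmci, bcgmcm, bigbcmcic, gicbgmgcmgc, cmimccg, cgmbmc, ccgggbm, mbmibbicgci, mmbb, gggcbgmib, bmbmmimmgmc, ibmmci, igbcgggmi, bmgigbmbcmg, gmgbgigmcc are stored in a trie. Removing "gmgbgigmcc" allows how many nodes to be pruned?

9

Walk "gmgbgigmcc" from the leaf back toward the root, removing each node that no remaining word uses.
The suffix "mgbgigmcc" (9 nodes) is used only by "gmgbgigmcc"; the node for "g" still has the child "b", so pruning stops there.
Nodes removed: 9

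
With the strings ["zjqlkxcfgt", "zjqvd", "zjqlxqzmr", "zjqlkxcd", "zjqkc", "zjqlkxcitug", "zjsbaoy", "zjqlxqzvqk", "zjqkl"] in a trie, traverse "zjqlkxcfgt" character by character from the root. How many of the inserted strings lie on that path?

Walk "zjqlkxcfgt" from the root; an end-of-word marker is hit whenever a stored word is a prefix of "zjqlkxcfgt".
Prefixes of the query that are stored words: "zjqlkxcfgt"
Count: 1

1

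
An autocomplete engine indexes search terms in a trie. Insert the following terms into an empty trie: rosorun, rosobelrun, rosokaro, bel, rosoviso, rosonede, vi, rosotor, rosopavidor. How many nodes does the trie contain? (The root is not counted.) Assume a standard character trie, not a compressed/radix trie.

Trie structure (* marks end of a word):
(root)
├─ b
│  └─ e
│     └─ l *
├─ r
│  └─ o
│     └─ s
│        └─ o
│           ├─ b
│           │  └─ e
│           │     └─ l
│           │        └─ r
│           │           └─ u
│           │              └─ n *
│           ├─ k
│           │  └─ a
│           │     └─ r
│           │        └─ o *
│           ├─ n
│           │  └─ e
│           │     └─ d
│           │        └─ e *
│           ├─ p
│           │  └─ a
│           │     └─ v
│           │        └─ i
│           │           └─ d
│           │              └─ o
│           │                 └─ r *
│           ├─ r
│           │  └─ u
│           │     └─ n *
│           ├─ t
│           │  └─ o
│           │     └─ r *
│           └─ v
│              └─ i
│                 └─ s
│                    └─ o *
└─ v
   └─ i *
Counting every labelled node above: 40.

40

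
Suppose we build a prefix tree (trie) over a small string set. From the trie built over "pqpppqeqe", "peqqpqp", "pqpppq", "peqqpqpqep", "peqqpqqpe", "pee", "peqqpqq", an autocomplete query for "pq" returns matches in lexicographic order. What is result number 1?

pqpppq

DFS of the "pq" subtree visits, in order: "pqpppq", "pqpppqeqe"
The 1st is pqpppq.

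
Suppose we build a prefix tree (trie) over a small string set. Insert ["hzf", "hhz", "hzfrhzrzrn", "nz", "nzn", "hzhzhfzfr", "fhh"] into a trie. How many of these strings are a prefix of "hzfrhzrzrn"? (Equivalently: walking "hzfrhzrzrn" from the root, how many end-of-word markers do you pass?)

Walk "hzfrhzrzrn" from the root; an end-of-word marker is hit whenever a stored word is a prefix of "hzfrhzrzrn".
Prefixes of the query that are stored words: "hzf", "hzfrhzrzrn"
Count: 2

2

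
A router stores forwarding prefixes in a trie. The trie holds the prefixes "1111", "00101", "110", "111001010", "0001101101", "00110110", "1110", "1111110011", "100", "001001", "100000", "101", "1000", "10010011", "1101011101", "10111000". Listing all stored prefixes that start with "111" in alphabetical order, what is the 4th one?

Words with prefix "111", in lexicographic order: "1110", "111001010", "1111", "1111110011"
The 4th is 1111110011.

1111110011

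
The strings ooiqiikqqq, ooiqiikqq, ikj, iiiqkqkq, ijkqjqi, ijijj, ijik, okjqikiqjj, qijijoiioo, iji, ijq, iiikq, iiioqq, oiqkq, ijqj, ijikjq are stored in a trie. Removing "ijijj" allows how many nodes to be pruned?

After clearing the end-marker at "ijijj", prune upward until reaching a node still needed by another word.
The suffix "jj" (2 nodes) is used only by "ijijj"; the node for "iji" still has the child "k", so pruning stops there.
Nodes removed: 2

2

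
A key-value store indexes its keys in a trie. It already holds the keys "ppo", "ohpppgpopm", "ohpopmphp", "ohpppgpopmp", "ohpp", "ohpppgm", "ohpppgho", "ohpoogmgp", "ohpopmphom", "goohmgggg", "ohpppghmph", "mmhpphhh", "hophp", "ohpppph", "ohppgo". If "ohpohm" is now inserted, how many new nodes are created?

The longest prefix of "ohpohm" already in the trie is "ohpo" (length 4).
So 6 − 4 = 2 new nodes.

2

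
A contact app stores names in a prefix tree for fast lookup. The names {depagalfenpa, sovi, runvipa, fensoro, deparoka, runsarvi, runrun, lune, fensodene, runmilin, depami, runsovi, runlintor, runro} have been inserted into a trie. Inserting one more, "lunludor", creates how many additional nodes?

The longest prefix of "lunludor" already in the trie is "lun" (length 3).
So 8 − 3 = 5 new nodes.

5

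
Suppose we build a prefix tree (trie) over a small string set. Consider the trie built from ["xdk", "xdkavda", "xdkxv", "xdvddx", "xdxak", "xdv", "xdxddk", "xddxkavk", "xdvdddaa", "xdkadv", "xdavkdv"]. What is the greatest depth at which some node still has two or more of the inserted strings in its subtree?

Equivalently: take the maximum, over all pairs, of their longest common prefix length.
e.g. "xdvdddaa" and "xdvddx" share the prefix "xdvdd" of length 5; no pair shares a longer one.
Longest shared-prefix length: 5

5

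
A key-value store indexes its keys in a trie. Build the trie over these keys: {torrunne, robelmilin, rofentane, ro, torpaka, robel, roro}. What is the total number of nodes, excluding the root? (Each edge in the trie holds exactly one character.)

Trie structure (* marks end of a word):
(root)
├─ r
│  └─ o *
│     ├─ b
│     │  └─ e
│     │     └─ l *
│     │        └─ m
│     │           └─ i
│     │              └─ l
│     │                 └─ i
│     │                    └─ n *
│     ├─ f
│     │  └─ e
│     │     └─ n
│     │        └─ t
│     │           └─ a
│     │              └─ n
│     │                 └─ e *
│     └─ r
│        └─ o *
└─ t
   └─ o
      └─ r
         ├─ p
         │  └─ a
         │     └─ k
         │        └─ a *
         └─ r
            └─ u
               └─ n
                  └─ n
                     └─ e *
Counting every labelled node above: 31.

31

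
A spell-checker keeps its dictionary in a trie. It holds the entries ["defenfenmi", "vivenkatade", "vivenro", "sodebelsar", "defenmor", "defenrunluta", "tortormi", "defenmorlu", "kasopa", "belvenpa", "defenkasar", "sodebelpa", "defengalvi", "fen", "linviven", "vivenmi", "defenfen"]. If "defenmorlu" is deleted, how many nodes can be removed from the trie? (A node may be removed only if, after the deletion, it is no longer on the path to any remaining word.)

2

A node on "defenmorlu"'s path can go only if nothing else ends at it or branches off below it.
The suffix "lu" (2 nodes) is used only by "defenmorlu"; "defenmor" is itself a stored word, so pruning stops there.
Nodes removed: 2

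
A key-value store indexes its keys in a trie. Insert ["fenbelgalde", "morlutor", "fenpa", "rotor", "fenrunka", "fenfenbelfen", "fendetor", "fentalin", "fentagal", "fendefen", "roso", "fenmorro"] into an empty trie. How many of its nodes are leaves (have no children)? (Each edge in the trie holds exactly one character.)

12

Leaves are exactly the stored words that no other stored word extends.
Those words: "fenbelgalde", "fendefen", "fendetor", "fenfenbelfen", "fenmorro", "fenpa", "fenrunka", "fentagal", "fentalin", "morlutor", "roso", "rotor"
Leaf count: 12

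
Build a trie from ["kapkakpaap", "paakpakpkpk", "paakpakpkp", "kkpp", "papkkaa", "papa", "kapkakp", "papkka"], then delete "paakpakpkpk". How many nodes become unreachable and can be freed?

After clearing the end-marker at "paakpakpkpk", prune upward until reaching a node still needed by another word.
The suffix "k" (1 node) is used only by "paakpakpkpk"; "paakpakpkp" is itself a stored word, so pruning stops there.
Nodes removed: 1

1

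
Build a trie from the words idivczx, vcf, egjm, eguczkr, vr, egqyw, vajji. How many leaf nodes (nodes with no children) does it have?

A leaf is a node with no children — equivalently, the end of a word that is not a proper prefix of any other stored word.
Those words: "egjm", "egqyw", "eguczkr", "idivczx", "vajji", "vcf", "vr"
Leaf count: 7

7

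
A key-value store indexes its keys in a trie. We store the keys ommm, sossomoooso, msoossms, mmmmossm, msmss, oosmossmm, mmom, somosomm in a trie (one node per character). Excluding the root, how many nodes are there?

Insert word by word; a character creates a node only if that edge doesn't already exist:
  "ommm" → 4 new (o, m, m, m)
  "sossomoooso" → 11 new (s, o, s, s, o, m, o, o, o, s, o)
  "msoossms" → 8 new (m, s, o, o, s, s, m, s)
  "mmmmossm" → prefix "m" already present; 7 new (m, m, m, o, s, s, m)
  "msmss" → prefix "ms" already present; 3 new (m, s, s)
  "oosmossmm" → prefix "o" already present; 8 new (o, s, m, o, s, s, m, m)
  "mmom" → prefix "mm" already present; 2 new (o, m)
  "somosomm" → prefix "so" already present; 6 new (m, o, s, o, m, m)
Total nodes = 4 + 11 + 8 + 7 + 3 + 8 + 2 + 6 = 49

49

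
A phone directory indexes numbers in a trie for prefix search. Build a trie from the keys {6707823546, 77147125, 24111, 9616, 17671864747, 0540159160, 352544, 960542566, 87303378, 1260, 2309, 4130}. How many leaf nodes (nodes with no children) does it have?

A leaf is a node with no children — equivalently, the end of a word that is not a proper prefix of any other stored word.
Those words: "0540159160", "1260", "17671864747", "2309", "24111", "352544", "4130", "6707823546", "77147125", "87303378", "960542566", "9616"
Leaf count: 12

12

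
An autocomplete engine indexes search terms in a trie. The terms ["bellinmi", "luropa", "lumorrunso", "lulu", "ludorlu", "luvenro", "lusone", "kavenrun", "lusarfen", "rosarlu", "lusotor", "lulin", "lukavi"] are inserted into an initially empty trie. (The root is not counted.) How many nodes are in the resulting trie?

For each word, the new-node count is its length minus the longest prefix already in the trie:
  "bellinmi" → 8 new (b, e, l, l, i, n, m, i)
  "luropa" → 6 new (l, u, r, o, p, a)
  "lumorrunso" → prefix "lu" already present; 8 new (m, o, r, r, u, n, s, o)
  "lulu" → prefix "lu" already present; 2 new (l, u)
  "ludorlu" → prefix "lu" already present; 5 new (d, o, r, l, u)
  "luvenro" → prefix "lu" already present; 5 new (v, e, n, r, o)
  "lusone" → prefix "lu" already present; 4 new (s, o, n, e)
  "kavenrun" → 8 new (k, a, v, e, n, r, u, n)
  "lusarfen" → prefix "lus" already present; 5 new (a, r, f, e, n)
  "rosarlu" → 7 new (r, o, s, a, r, l, u)
  "lusotor" → prefix "luso" already present; 3 new (t, o, r)
  "lulin" → prefix "lul" already present; 2 new (i, n)
  "lukavi" → prefix "lu" already present; 4 new (k, a, v, i)
Total nodes = 8 + 6 + 8 + 2 + 5 + 5 + 4 + 8 + 5 + 7 + 3 + 2 + 4 = 67

67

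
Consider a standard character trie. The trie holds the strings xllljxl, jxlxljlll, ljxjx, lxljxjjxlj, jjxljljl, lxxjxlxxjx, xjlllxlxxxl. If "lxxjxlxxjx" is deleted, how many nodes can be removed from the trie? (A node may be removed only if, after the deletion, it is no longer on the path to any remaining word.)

Walk "lxxjxlxxjx" from the leaf back toward the root, removing each node that no remaining word uses.
The suffix "xjxlxxjx" (8 nodes) is used only by "lxxjxlxxjx"; the node for "lx" still has the child "l", so pruning stops there.
Nodes removed: 8

8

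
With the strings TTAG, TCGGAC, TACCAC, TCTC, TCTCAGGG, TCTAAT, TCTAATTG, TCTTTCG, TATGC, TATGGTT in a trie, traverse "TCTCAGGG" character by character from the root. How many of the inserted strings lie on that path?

Check each prefix of "TCTCAGGG" against the stored set — each match is an end-marker on the path.
Prefixes of the query that are stored words: "TCTC", "TCTCAGGG"
Count: 2

2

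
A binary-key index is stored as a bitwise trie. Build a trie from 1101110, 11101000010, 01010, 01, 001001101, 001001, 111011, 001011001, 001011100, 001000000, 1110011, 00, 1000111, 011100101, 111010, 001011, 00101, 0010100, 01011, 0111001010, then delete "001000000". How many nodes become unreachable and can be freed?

After clearing the end-marker at "001000000", prune upward until reaching a node still needed by another word.
The suffix "0000" (4 nodes) is used only by "001000000"; the node for "00100" still has the child "1", so pruning stops there.
Nodes removed: 4

4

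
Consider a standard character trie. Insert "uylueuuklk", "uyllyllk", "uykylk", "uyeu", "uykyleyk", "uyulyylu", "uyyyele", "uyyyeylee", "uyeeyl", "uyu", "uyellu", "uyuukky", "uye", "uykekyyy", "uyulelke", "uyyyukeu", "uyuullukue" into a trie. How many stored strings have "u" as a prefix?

Traverse to the node for "u", then collect every word in that subtree.
Words under "u": uye, uyeeyl, uyellu, uyeu, uykekyyy, uykyleyk, uykylk, uyllyllk, uylueuuklk, uyu, uyulelke, uyulyylu, uyuukky, uyuullukue, uyyyele, uyyyeylee, uyyyukeu
Count: 17

17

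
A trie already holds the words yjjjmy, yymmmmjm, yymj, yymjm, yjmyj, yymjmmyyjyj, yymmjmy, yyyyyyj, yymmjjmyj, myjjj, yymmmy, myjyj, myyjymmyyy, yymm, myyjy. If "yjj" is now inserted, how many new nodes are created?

0

"yjj" is already a full path in the trie; only an end-marker is added.
No new nodes are needed: 0.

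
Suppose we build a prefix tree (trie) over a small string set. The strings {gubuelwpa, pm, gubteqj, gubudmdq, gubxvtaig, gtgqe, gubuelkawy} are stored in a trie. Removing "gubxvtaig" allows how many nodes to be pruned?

Walk "gubxvtaig" from the leaf back toward the root, removing each node that no remaining word uses.
The suffix "xvtaig" (6 nodes) is used only by "gubxvtaig"; the node for "gub" still has the child "u", so pruning stops there.
Nodes removed: 6

6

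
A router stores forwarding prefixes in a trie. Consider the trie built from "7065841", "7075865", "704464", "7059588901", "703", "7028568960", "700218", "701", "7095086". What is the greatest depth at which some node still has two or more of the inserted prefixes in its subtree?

2

Look for the deepest trie node that still has at least two words in its subtree.
e.g. "700218" and "701" share the prefix "70" of length 2; no pair shares a longer one.
Longest shared-prefix length: 2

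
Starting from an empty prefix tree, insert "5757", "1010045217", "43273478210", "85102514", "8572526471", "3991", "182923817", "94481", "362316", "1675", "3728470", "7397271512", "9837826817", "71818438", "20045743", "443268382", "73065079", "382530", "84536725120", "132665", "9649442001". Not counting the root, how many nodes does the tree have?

149

Trace insertions, counting only characters that open a new branch:
  "5757" → 4 new (5, 7, 5, 7)
  "1010045217" → 10 new (1, 0, 1, 0, 0, 4, 5, 2, 1, 7)
  "43273478210" → 11 new (4, 3, 2, 7, 3, 4, 7, 8, 2, 1, 0)
  "85102514" → 8 new (8, 5, 1, 0, 2, 5, 1, 4)
  "8572526471" → prefix "85" already present; 8 new (7, 2, 5, 2, 6, 4, 7, 1)
  "3991" → 4 new (3, 9, 9, 1)
  "182923817" → prefix "1" already present; 8 new (8, 2, 9, 2, 3, 8, 1, 7)
  "94481" → 5 new (9, 4, 4, 8, 1)
  "362316" → prefix "3" already present; 5 new (6, 2, 3, 1, 6)
  "1675" → prefix "1" already present; 3 new (6, 7, 5)
  "3728470" → prefix "3" already present; 6 new (7, 2, 8, 4, 7, 0)
  "7397271512" → 10 new (7, 3, 9, 7, 2, 7, 1, 5, 1, 2)
  "9837826817" → prefix "9" already present; 9 new (8, 3, 7, 8, 2, 6, 8, 1, 7)
  "71818438" → prefix "7" already present; 7 new (1, 8, 1, 8, 4, 3, 8)
  "20045743" → 8 new (2, 0, 0, 4, 5, 7, 4, 3)
  "443268382" → prefix "4" already present; 8 new (4, 3, 2, 6, 8, 3, 8, 2)
  "73065079" → prefix "73" already present; 6 new (0, 6, 5, 0, 7, 9)
  "382530" → prefix "3" already present; 5 new (8, 2, 5, 3, 0)
  "84536725120" → prefix "8" already present; 10 new (4, 5, 3, 6, 7, 2, 5, 1, 2, 0)
  "132665" → prefix "1" already present; 5 new (3, 2, 6, 6, 5)
  "9649442001" → prefix "9" already present; 9 new (6, 4, 9, 4, 4, 2, 0, 0, 1)
Total nodes = 4 + 10 + 11 + 8 + 8 + 4 + 8 + 5 + 5 + 3 + 6 + 10 + 9 + 7 + 8 + 8 + 6 + 5 + 10 + 5 + 9 = 149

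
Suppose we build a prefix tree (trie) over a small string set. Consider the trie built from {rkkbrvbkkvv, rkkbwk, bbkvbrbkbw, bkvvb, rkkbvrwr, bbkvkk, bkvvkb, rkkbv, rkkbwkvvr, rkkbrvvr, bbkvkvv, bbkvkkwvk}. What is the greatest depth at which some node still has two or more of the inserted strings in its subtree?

Look for the deepest trie node that still has at least two words in its subtree.
e.g. "bbkvkk" and "bbkvkkwvk" share the prefix "bbkvkk" of length 6; no pair shares a longer one.
Longest shared-prefix length: 6

6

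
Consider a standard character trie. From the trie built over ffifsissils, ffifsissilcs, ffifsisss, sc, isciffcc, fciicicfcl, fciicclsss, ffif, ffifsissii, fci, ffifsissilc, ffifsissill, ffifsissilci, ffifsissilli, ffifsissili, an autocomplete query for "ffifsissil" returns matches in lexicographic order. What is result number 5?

ffifsissill

Words with prefix "ffifsissil", in lexicographic order: "ffifsissilc", "ffifsissilci", "ffifsissilcs", "ffifsissili", "ffifsissill", "ffifsissilli", "ffifsissils"
Position 5: ffifsissill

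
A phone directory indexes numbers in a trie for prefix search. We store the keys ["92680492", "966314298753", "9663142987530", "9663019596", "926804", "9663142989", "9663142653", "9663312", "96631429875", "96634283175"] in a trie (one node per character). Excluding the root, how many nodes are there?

Insert word by word; a character creates a node only if that edge doesn't already exist:
  "92680492" → 8 new (9, 2, 6, 8, 0, 4, 9, 2)
  "966314298753" → prefix "9" already present; 11 new (6, 6, 3, 1, 4, 2, 9, 8, 7, 5, 3)
  "9663142987530" → prefix "966314298753" already present; 1 new (0)
  "9663019596" → prefix "9663" already present; 6 new (0, 1, 9, 5, 9, 6)
  "926804" → prefix "926804" already present; 0 new (none)
  "9663142989" → prefix "966314298" already present; 1 new (9)
  "9663142653" → prefix "9663142" already present; 3 new (6, 5, 3)
  "9663312" → prefix "9663" already present; 3 new (3, 1, 2)
  "96631429875" → prefix "96631429875" already present; 0 new (none)
  "96634283175" → prefix "9663" already present; 7 new (4, 2, 8, 3, 1, 7, 5)
Total nodes = 8 + 11 + 1 + 6 + 0 + 1 + 3 + 3 + 0 + 7 = 40

40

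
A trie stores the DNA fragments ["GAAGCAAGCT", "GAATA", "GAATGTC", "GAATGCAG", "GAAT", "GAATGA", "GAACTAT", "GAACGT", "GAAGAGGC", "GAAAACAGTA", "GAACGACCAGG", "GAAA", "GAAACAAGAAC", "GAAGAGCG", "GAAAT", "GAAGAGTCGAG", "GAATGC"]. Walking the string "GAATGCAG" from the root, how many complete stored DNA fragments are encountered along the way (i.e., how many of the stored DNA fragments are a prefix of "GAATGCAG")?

Check each prefix of "GAATGCAG" against the stored set — each match is an end-marker on the path.
Prefixes of the query that are stored words: "GAAT", "GAATGC", "GAATGCAG"
Count: 3

3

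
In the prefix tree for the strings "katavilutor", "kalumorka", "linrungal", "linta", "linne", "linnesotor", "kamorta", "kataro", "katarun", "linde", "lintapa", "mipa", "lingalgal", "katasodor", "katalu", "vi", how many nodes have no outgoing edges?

Leaves are exactly the stored words that no other stored word extends.
Those words: "kalumorka", "kamorta", "katalu", "kataro", "katarun", "katasodor", "katavilutor", "linde", "lingalgal", "linnesotor", "linrungal", "lintapa", "mipa", "vi"
Leaf count: 14

14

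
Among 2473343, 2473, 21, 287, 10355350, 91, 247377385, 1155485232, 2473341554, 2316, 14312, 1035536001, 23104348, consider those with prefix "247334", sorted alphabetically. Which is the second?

2473343

DFS of the "247334" subtree visits, in order: "2473341554", "2473343"
The 2nd is 2473343.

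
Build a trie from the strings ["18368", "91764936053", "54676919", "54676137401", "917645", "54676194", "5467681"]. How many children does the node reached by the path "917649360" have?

Walk "917649360" from the root, arriving at one node.
Distinct next characters after "917649360": 5.
That node has 1 child edge.

1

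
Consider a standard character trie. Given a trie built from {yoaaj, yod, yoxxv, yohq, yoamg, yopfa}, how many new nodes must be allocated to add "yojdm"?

3

The longest prefix of "yojdm" already in the trie is "yo" (length 2).
New nodes needed: |"yojdm"| − 2 = 5 − 2 = 3.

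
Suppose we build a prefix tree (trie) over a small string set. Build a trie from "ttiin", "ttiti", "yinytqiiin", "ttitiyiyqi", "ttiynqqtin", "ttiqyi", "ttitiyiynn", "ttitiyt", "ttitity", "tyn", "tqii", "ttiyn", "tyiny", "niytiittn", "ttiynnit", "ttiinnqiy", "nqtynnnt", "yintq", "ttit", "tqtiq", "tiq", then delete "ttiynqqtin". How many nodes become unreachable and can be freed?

Walk "ttiynqqtin" from the leaf back toward the root, removing each node that no remaining word uses.
The suffix "qqtin" (5 nodes) is used only by "ttiynqqtin"; the node for "ttiyn" still has the child "n", so pruning stops there.
Nodes removed: 5

5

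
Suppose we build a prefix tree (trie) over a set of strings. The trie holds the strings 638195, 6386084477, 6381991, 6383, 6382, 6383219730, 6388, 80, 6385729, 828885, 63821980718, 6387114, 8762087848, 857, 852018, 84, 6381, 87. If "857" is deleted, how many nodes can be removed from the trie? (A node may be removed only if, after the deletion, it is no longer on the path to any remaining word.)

1

After clearing the end-marker at "857", prune upward until reaching a node still needed by another word.
The suffix "7" (1 node) is used only by "857"; the node for "85" still has the child "2", so pruning stops there.
Nodes removed: 1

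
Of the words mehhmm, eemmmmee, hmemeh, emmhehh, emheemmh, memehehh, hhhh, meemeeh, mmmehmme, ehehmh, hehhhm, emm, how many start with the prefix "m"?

Traverse to the node for "m", then collect every word in that subtree.
Matches: "meemeeh", "mehhmm", "memehehh", "mmmehmme"
Count: 4

4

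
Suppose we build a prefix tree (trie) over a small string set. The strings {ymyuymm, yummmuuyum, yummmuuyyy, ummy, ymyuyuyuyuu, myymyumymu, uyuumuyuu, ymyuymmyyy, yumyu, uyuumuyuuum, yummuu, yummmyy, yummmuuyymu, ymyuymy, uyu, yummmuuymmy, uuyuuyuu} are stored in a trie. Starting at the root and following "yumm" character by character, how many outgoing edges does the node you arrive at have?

2

Follow the path "yumm" to its node, then look at its outgoing edges.
Distinct next characters after "yumm": m, u.
That node has 2 child edges.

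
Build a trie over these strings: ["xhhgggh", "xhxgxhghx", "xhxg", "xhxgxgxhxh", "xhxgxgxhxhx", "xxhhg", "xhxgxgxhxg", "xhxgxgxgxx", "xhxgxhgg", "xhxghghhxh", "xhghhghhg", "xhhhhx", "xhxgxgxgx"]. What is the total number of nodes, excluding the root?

Insert word by word; a character creates a node only if that edge doesn't already exist:
  "xhhgggh" → 7 new (x, h, h, g, g, g, h)
  "xhxgxhghx" → prefix "xh" already present; 7 new (x, g, x, h, g, h, x)
  "xhxg" → prefix "xhxg" already present; 0 new (none)
  "xhxgxgxhxh" → prefix "xhxgx" already present; 5 new (g, x, h, x, h)
  "xhxgxgxhxhx" → prefix "xhxgxgxhxh" already present; 1 new (x)
  "xxhhg" → prefix "x" already present; 4 new (x, h, h, g)
  "xhxgxgxhxg" → prefix "xhxgxgxhx" already present; 1 new (g)
  "xhxgxgxgxx" → prefix "xhxgxgx" already present; 3 new (g, x, x)
  "xhxgxhgg" → prefix "xhxgxhg" already present; 1 new (g)
  "xhxghghhxh" → prefix "xhxg" already present; 6 new (h, g, h, h, x, h)
  "xhghhghhg" → prefix "xh" already present; 7 new (g, h, h, g, h, h, g)
  "xhhhhx" → prefix "xhh" already present; 3 new (h, h, x)
  "xhxgxgxgx" → prefix "xhxgxgxgx" already present; 0 new (none)
Total nodes = 7 + 7 + 0 + 5 + 1 + 4 + 1 + 3 + 1 + 6 + 7 + 3 + 0 = 45

45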